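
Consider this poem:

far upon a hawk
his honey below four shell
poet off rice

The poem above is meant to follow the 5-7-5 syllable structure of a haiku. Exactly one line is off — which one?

Line 1: far(1) + upon(2) + a(1) + hawk(1) = 5 ✓
Line 2: his(1) + honey(2) + below(2) + four(1) + shell(1) = 7 ✓
Line 3: poet(2) + off(1) + rice(1) = 4 (expected 5)

The third line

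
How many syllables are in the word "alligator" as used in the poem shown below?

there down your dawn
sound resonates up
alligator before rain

"alligator" has 4 syllables.

4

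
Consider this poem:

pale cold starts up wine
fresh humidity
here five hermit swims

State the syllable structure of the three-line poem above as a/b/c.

5/5/5

Line 1: pale(1) + cold(1) + starts(1) + up(1) + wine(1) = 5
Line 2: fresh(1) + humidity(4) = 5
Line 3: here(1) + five(1) + hermit(2) + swims(1) = 5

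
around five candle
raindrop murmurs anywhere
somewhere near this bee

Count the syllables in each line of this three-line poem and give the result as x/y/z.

5/7/5

Line 1: around(2) + five(1) + candle(2) = 5
Line 2: raindrop(2) + murmurs(2) + anywhere(3) = 7
Line 3: somewhere(2) + near(1) + this(1) + bee(1) = 5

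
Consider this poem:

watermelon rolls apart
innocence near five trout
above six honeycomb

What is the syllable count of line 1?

7

Line 1: watermelon (4), rolls (1), apart (2) → 7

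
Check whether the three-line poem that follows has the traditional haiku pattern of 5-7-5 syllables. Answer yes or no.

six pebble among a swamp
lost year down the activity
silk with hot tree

Line 1: six (1), pebble (2), among (2), a (1), swamp (1) → 7 (expected 5)
Line 2: lost (1), year (1), down (1), the (1), activity (4) → 8 (expected 7)
Line 3: silk (1), with (1), hot (1), tree (1) → 4 (expected 5)

No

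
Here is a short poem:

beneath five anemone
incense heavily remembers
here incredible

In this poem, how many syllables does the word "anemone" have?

4

"anemone" has 4 syllables.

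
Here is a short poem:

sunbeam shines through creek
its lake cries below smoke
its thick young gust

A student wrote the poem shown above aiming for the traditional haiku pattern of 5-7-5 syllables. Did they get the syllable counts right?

No

Line 1: sunbeam (2), shines (1), through (1), creek (1) → 5 ✓
Line 2: its (1), lake (1), cries (1), below (2), smoke (1) → 6 (expected 7)
Line 3: its (1), thick (1), young (1), gust (1) → 4 (expected 5)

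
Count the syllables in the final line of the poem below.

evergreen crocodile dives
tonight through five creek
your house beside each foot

6

The final line: "your house beside each foot": 1+1+2+1+1 = 6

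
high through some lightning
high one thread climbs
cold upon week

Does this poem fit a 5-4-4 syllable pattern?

Yes

Line 1: high (1), through (1), some (1), lightning (2) → 5 ✓
Line 2: high (1), one (1), thread (1), climbs (1) → 4 ✓
Line 3: cold (1), upon (2), week (1) → 4 ✓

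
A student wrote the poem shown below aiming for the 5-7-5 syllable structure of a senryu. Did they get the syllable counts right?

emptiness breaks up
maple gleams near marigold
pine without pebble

Yes

Line 1: "emptiness breaks up": 3+1+1 = 5 ✓
Line 2: "maple gleams near marigold": 2+1+1+3 = 7 ✓
Line 3: "pine without pebble": 1+2+2 = 5 ✓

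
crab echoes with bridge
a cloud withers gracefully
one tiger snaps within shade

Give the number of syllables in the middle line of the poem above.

7

The middle line: a (1), cloud (1), withers (2), gracefully (3) → 7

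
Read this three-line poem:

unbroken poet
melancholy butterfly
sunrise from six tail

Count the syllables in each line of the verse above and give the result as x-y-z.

Line 1: unbroken (3), poet (2) → 5
Line 2: melancholy (4), butterfly (3) → 7
Line 3: sunrise (2), from (1), six (1), tail (1) → 5

5-7-5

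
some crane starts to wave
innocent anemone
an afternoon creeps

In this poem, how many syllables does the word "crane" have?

"crane" has 1 syllable.

1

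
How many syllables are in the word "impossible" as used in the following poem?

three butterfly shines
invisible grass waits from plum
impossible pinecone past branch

4

"impossible" has 4 syllables.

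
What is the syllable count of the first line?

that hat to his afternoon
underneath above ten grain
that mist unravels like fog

The first line: that (1), hat (1), to (1), his (1), afternoon (3) → 7

7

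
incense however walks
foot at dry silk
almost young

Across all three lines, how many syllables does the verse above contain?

13

Line 1: incense (2), however (3), walks (1) → 6
Line 2: foot (1), at (1), dry (1), silk (1) → 4
Line 3: almost (2), young (1) → 3
Total: 6 + 4 + 3 = 13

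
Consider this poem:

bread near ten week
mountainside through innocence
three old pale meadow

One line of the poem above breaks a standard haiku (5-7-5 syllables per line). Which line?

Line 1: bread(1) + near(1) + ten(1) + week(1) = 4 (expected 5)
Line 2: mountainside(3) + through(1) + innocence(3) = 7 ✓
Line 3: three(1) + old(1) + pale(1) + meadow(2) = 5 ✓

The first line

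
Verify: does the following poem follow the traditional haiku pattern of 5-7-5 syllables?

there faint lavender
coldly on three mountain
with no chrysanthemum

Line 1: there(1) + faint(1) + lavender(3) = 5 ✓
Line 2: coldly(2) + on(1) + three(1) + mountain(2) = 6 (expected 7)
Line 3: with(1) + no(1) + chrysanthemum(4) = 6 (expected 5)

No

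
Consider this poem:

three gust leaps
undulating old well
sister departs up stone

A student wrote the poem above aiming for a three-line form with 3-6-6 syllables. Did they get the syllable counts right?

Yes

Line 1: three(1) + gust(1) + leaps(1) = 3 ✓
Line 2: undulating(4) + old(1) + well(1) = 6 ✓
Line 3: sister(2) + departs(2) + up(1) + stone(1) = 6 ✓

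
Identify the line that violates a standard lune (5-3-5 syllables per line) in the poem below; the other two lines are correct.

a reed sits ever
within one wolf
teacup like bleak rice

The second line

Line 1: a(1) + reed(1) + sits(1) + ever(2) = 5 ✓
Line 2: within(2) + one(1) + wolf(1) = 4 (expected 3)
Line 3: teacup(2) + like(1) + bleak(1) + rice(1) = 5 ✓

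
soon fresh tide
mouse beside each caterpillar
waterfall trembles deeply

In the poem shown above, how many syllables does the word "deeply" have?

2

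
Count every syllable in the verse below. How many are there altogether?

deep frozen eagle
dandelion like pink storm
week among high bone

17

Line 1: deep (1), frozen (2), eagle (2) → 5
Line 2: dandelion (4), like (1), pink (1), storm (1) → 7
Line 3: week (1), among (2), high (1), bone (1) → 5
Total: 5 + 7 + 5 = 17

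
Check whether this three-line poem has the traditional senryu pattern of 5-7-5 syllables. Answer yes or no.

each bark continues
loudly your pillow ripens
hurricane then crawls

Yes

Line 1: each(1) + bark(1) + continues(3) = 5 ✓
Line 2: loudly(2) + your(1) + pillow(2) + ripens(2) = 7 ✓
Line 3: hurricane(3) + then(1) + crawls(1) = 5 ✓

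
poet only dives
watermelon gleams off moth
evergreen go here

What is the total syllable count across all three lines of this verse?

17

Line 1: poet (2), only (2), dives (1) → 5
Line 2: watermelon (4), gleams (1), off (1), moth (1) → 7
Line 3: evergreen (3), go (1), here (1) → 5
Total: 5 + 7 + 5 = 17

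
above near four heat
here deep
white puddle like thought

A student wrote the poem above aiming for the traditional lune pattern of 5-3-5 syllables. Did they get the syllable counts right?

No

Line 1: "above near four heat": 2+1+1+1 = 5 ✓
Line 2: "here deep": 1+1 = 2 (expected 3)
Line 3: "white puddle like thought": 1+2+1+1 = 5 ✓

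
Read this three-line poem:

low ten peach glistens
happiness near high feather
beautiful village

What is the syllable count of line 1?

Line 1: "low ten peach glistens": 1+1+1+2 = 5

5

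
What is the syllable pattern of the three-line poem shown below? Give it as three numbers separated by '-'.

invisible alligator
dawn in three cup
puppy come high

Line 1: "invisible alligator": 4+4 = 8
Line 2: "dawn in three cup": 1+1+1+1 = 4
Line 3: "puppy come high": 2+1+1 = 4

8-4-4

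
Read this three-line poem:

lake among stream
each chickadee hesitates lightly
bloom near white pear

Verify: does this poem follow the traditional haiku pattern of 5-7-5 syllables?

Line 1: "lake among stream": 1+2+1 = 4 (expected 5)
Line 2: "each chickadee hesitates lightly": 1+3+3+2 = 9 (expected 7)
Line 3: "bloom near white pear": 1+1+1+1 = 4 (expected 5)

No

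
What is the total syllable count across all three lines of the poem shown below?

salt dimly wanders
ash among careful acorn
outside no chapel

17

Line 1: salt (1), dimly (2), wanders (2) → 5
Line 2: ash (1), among (2), careful (2), acorn (2) → 7
Line 3: outside (2), no (1), chapel (2) → 5
Total: 5 + 7 + 5 = 17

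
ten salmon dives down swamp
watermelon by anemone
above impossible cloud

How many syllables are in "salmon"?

2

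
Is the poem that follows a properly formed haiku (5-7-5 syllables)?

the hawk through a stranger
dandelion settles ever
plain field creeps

No

Line 1: "the hawk through a stranger": 1+1+1+1+2 = 6 (expected 5)
Line 2: "dandelion settles ever": 4+2+2 = 8 (expected 7)
Line 3: "plain field creeps": 1+1+1 = 3 (expected 5)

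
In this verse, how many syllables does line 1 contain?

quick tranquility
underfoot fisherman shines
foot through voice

5

Line 1: quick(1) + tranquility(4) = 5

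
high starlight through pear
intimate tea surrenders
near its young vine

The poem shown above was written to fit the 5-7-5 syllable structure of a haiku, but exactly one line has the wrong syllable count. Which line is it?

Line 3

Line 1: "high starlight through pear": 1+2+1+1 = 5 ✓
Line 2: "intimate tea surrenders": 3+1+3 = 7 ✓
Line 3: "near its young vine": 1+1+1+1 = 4 (expected 5)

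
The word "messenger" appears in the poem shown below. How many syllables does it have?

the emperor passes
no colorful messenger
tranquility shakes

"messenger" has 3 syllables.

3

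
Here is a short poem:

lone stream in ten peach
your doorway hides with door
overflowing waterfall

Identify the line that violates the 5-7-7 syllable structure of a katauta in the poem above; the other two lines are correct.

The second line

Line 1: lone (1), stream (1), in (1), ten (1), peach (1) → 5 ✓
Line 2: your (1), doorway (2), hides (1), with (1), door (1) → 6 (expected 7)
Line 3: overflowing (4), waterfall (3) → 7 ✓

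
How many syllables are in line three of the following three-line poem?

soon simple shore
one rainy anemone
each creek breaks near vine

5

Line three: each(1) + creek(1) + breaks(1) + near(1) + vine(1) = 5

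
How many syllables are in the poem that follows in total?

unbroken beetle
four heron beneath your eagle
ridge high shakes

16

Line 1: "unbroken beetle": 3+2 = 5
Line 2: "four heron beneath your eagle": 1+2+2+1+2 = 8
Line 3: "ridge high shakes": 1+1+1 = 3
Total: 5 + 8 + 3 = 16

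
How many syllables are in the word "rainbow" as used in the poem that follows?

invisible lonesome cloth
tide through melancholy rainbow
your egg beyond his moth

2

"rainbow" has 2 syllables.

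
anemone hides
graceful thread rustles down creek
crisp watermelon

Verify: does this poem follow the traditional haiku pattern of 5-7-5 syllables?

Line 1: anemone(4) + hides(1) = 5 ✓
Line 2: graceful(2) + thread(1) + rustles(2) + down(1) + creek(1) = 7 ✓
Line 3: crisp(1) + watermelon(4) = 5 ✓

Yes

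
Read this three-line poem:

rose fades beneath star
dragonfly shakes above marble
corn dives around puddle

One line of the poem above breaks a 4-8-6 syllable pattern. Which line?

The first line

Line 1: rose (1), fades (1), beneath (2), star (1) → 5 (expected 4)
Line 2: dragonfly (3), shakes (1), above (2), marble (2) → 8 ✓
Line 3: corn (1), dives (1), around (2), puddle (2) → 6 ✓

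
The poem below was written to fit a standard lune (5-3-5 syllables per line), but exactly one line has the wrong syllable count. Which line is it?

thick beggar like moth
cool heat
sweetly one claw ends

Line 1: "thick beggar like moth": 1+2+1+1 = 5 ✓
Line 2: "cool heat": 1+1 = 2 (expected 3)
Line 3: "sweetly one claw ends": 2+1+1+1 = 5 ✓

Line 2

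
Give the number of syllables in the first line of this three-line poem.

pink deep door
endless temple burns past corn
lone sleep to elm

The first line: pink (1), deep (1), door (1) → 3

3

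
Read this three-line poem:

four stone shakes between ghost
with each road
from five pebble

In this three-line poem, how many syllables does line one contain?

Line one: "four stone shakes between ghost": 1+1+1+2+1 = 6

6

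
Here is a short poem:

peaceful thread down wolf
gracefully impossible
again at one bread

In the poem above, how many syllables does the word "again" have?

2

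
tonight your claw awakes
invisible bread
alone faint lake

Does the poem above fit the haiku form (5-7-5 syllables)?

Line 1: tonight(2) + your(1) + claw(1) + awakes(2) = 6 (expected 5)
Line 2: invisible(4) + bread(1) = 5 (expected 7)
Line 3: alone(2) + faint(1) + lake(1) = 4 (expected 5)

No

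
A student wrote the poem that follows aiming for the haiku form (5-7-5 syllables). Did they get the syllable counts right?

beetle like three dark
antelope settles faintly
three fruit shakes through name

Yes

Line 1: "beetle like three dark": 2+1+1+1 = 5 ✓
Line 2: "antelope settles faintly": 3+2+2 = 7 ✓
Line 3: "three fruit shakes through name": 1+1+1+1+1 = 5 ✓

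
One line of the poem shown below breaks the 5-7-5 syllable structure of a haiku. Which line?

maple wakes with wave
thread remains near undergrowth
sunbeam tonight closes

Line 3

Line 1: maple (2), wakes (1), with (1), wave (1) → 5 ✓
Line 2: thread (1), remains (2), near (1), undergrowth (3) → 7 ✓
Line 3: sunbeam (2), tonight (2), closes (2) → 6 (expected 5)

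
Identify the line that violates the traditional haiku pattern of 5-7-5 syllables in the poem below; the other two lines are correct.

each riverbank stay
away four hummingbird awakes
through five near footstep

The second line

Line 1: "each riverbank stay": 1+3+1 = 5 ✓
Line 2: "away four hummingbird awakes": 2+1+3+2 = 8 (expected 7)
Line 3: "through five near footstep": 1+1+1+2 = 5 ✓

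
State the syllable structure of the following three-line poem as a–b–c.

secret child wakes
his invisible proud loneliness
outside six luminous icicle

4–9–9

Line 1: "secret child wakes": 2+1+1 = 4
Line 2: "his invisible proud loneliness": 1+4+1+3 = 9
Line 3: "outside six luminous icicle": 2+1+3+3 = 9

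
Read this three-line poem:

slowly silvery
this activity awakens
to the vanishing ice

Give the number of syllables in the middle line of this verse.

The middle line: "this activity awakens": 1+4+3 = 8

8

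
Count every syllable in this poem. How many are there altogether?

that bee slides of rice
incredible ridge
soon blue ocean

Line 1: that (1), bee (1), slides (1), of (1), rice (1) → 5
Line 2: incredible (4), ridge (1) → 5
Line 3: soon (1), blue (1), ocean (2) → 4
Total: 5 + 5 + 4 = 14

14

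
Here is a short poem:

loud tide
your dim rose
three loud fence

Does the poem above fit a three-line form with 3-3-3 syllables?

Line 1: "loud tide": 1+1 = 2 (expected 3)
Line 2: "your dim rose": 1+1+1 = 3 ✓
Line 3: "three loud fence": 1+1+1 = 3 ✓

No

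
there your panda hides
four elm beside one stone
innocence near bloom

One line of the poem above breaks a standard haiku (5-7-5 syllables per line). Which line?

The second line

Line 1: there(1) + your(1) + panda(2) + hides(1) = 5 ✓
Line 2: four(1) + elm(1) + beside(2) + one(1) + stone(1) = 6 (expected 7)
Line 3: innocence(3) + near(1) + bloom(1) = 5 ✓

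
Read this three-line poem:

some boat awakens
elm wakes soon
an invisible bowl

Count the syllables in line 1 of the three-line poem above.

Line 1: some (1), boat (1), awakens (3) → 5

5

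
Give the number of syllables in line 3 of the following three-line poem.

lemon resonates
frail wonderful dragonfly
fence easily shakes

5

Line 3: "fence easily shakes": 1+3+1 = 5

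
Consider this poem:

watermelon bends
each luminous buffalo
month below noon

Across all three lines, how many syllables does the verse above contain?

Line 1: watermelon(4) + bends(1) = 5
Line 2: each(1) + luminous(3) + buffalo(3) = 7
Line 3: month(1) + below(2) + noon(1) = 4
Total: 5 + 7 + 4 = 16

16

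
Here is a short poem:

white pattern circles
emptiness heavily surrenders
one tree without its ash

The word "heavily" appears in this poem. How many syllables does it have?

3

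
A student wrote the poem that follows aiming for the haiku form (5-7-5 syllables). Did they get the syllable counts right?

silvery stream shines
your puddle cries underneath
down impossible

Yes

Line 1: "silvery stream shines": 3+1+1 = 5 ✓
Line 2: "your puddle cries underneath": 1+2+1+3 = 7 ✓
Line 3: "down impossible": 1+4 = 5 ✓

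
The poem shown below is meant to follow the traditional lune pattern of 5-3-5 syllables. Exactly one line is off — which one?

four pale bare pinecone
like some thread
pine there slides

Line 1: "four pale bare pinecone": 1+1+1+2 = 5 ✓
Line 2: "like some thread": 1+1+1 = 3 ✓
Line 3: "pine there slides": 1+1+1 = 3 (expected 5)

The third line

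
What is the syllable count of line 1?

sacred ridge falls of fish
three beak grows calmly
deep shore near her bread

6

Line 1: "sacred ridge falls of fish": 2+1+1+1+1 = 6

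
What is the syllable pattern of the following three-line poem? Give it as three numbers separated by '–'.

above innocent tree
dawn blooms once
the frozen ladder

Line 1: above(2) + innocent(3) + tree(1) = 6
Line 2: dawn(1) + blooms(1) + once(1) = 3
Line 3: the(1) + frozen(2) + ladder(2) = 5

6–3–5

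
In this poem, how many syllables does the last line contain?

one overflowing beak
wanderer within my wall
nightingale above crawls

The last line: "nightingale above crawls": 3+2+1 = 6

6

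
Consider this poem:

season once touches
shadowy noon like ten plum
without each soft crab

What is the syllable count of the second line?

The second line: shadowy (3), noon (1), like (1), ten (1), plum (1) → 7

7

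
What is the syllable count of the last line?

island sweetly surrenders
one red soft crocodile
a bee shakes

3

The last line: a (1), bee (1), shakes (1) → 3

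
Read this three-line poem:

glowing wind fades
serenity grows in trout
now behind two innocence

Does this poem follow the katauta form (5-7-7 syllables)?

Line 1: glowing (2), wind (1), fades (1) → 4 (expected 5)
Line 2: serenity (4), grows (1), in (1), trout (1) → 7 ✓
Line 3: now (1), behind (2), two (1), innocence (3) → 7 ✓

No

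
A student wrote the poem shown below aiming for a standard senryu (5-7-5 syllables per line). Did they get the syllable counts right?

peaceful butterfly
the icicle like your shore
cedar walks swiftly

Yes

Line 1: "peaceful butterfly": 2+3 = 5 ✓
Line 2: "the icicle like your shore": 1+3+1+1+1 = 7 ✓
Line 3: "cedar walks swiftly": 2+1+2 = 5 ✓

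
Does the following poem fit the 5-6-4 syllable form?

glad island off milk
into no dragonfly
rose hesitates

Yes

Line 1: glad (1), island (2), off (1), milk (1) → 5 ✓
Line 2: into (2), no (1), dragonfly (3) → 6 ✓
Line 3: rose (1), hesitates (3) → 4 ✓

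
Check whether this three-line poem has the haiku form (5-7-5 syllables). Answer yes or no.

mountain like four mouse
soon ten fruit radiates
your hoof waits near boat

Line 1: mountain(2) + like(1) + four(1) + mouse(1) = 5 ✓
Line 2: soon(1) + ten(1) + fruit(1) + radiates(3) = 6 (expected 7)
Line 3: your(1) + hoof(1) + waits(1) + near(1) + boat(1) = 5 ✓

No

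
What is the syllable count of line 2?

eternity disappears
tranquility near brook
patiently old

Line 2: tranquility(4) + near(1) + brook(1) = 6

6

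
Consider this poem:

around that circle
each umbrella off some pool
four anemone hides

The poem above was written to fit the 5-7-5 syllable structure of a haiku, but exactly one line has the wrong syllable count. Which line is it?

Line 1: "around that circle": 2+1+2 = 5 ✓
Line 2: "each umbrella off some pool": 1+3+1+1+1 = 7 ✓
Line 3: "four anemone hides": 1+4+1 = 6 (expected 5)

Line 3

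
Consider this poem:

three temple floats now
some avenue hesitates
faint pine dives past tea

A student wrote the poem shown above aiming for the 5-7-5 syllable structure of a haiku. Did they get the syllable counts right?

Yes

Line 1: three(1) + temple(2) + floats(1) + now(1) = 5 ✓
Line 2: some(1) + avenue(3) + hesitates(3) = 7 ✓
Line 3: faint(1) + pine(1) + dives(1) + past(1) + tea(1) = 5 ✓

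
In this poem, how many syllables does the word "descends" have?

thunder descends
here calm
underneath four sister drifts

2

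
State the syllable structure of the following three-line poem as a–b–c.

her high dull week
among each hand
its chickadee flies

4–4–5

Line 1: her (1), high (1), dull (1), week (1) → 4
Line 2: among (2), each (1), hand (1) → 4
Line 3: its (1), chickadee (3), flies (1) → 5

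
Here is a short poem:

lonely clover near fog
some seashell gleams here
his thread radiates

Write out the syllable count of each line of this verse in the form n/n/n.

6/5/5

Line 1: "lonely clover near fog": 2+2+1+1 = 6
Line 2: "some seashell gleams here": 1+2+1+1 = 5
Line 3: "his thread radiates": 1+1+3 = 5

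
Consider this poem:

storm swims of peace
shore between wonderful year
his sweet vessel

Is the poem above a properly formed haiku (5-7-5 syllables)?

No

Line 1: storm (1), swims (1), of (1), peace (1) → 4 (expected 5)
Line 2: shore (1), between (2), wonderful (3), year (1) → 7 ✓
Line 3: his (1), sweet (1), vessel (2) → 4 (expected 5)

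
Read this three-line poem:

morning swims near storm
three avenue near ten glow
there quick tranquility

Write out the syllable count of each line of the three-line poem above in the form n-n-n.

Line 1: morning (2), swims (1), near (1), storm (1) → 5
Line 2: three (1), avenue (3), near (1), ten (1), glow (1) → 7
Line 3: there (1), quick (1), tranquility (4) → 6

5-7-6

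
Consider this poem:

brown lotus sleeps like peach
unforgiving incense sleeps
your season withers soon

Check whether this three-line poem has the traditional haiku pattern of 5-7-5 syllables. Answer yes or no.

Line 1: brown(1) + lotus(2) + sleeps(1) + like(1) + peach(1) = 6 (expected 5)
Line 2: unforgiving(4) + incense(2) + sleeps(1) = 7 ✓
Line 3: your(1) + season(2) + withers(2) + soon(1) = 6 (expected 5)

No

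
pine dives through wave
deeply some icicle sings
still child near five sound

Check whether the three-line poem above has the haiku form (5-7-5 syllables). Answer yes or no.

No

Line 1: pine(1) + dives(1) + through(1) + wave(1) = 4 (expected 5)
Line 2: deeply(2) + some(1) + icicle(3) + sings(1) = 7 ✓
Line 3: still(1) + child(1) + near(1) + five(1) + sound(1) = 5 ✓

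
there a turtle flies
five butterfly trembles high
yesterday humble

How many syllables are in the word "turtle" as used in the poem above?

"turtle" has 2 syllables.

2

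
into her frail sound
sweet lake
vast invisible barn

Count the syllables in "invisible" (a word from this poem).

"invisible" has 4 syllables.

4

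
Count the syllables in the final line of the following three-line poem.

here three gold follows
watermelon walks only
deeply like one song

The final line: "deeply like one song": 2+1+1+1 = 5

5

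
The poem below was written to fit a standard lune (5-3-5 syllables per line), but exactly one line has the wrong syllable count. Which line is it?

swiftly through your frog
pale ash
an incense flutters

Line 1: swiftly(2) + through(1) + your(1) + frog(1) = 5 ✓
Line 2: pale(1) + ash(1) = 2 (expected 3)
Line 3: an(1) + incense(2) + flutters(2) = 5 ✓

The second line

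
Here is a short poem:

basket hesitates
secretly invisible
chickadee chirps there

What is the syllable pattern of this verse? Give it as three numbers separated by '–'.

5–7–5

Line 1: basket(2) + hesitates(3) = 5
Line 2: secretly(3) + invisible(4) = 7
Line 3: chickadee(3) + chirps(1) + there(1) = 5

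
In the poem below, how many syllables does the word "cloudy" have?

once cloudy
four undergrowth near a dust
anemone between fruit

2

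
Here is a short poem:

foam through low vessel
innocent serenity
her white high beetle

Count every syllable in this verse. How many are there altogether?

17

Line 1: foam(1) + through(1) + low(1) + vessel(2) = 5
Line 2: innocent(3) + serenity(4) = 7
Line 3: her(1) + white(1) + high(1) + beetle(2) = 5
Total: 5 + 7 + 5 = 17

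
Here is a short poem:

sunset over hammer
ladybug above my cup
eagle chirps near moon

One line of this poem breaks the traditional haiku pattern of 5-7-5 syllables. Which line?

Line 1: "sunset over hammer": 2+2+2 = 6 (expected 5)
Line 2: "ladybug above my cup": 3+2+1+1 = 7 ✓
Line 3: "eagle chirps near moon": 2+1+1+1 = 5 ✓

The first line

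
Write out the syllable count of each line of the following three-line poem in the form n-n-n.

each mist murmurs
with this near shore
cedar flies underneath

4-4-6

Line 1: "each mist murmurs": 1+1+2 = 4
Line 2: "with this near shore": 1+1+1+1 = 4
Line 3: "cedar flies underneath": 2+1+3 = 6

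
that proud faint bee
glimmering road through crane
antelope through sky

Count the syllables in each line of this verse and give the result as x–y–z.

Line 1: "that proud faint bee": 1+1+1+1 = 4
Line 2: "glimmering road through crane": 3+1+1+1 = 6
Line 3: "antelope through sky": 3+1+1 = 5

4–6–5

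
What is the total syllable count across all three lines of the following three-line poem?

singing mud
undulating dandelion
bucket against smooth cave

17

Line 1: singing(2) + mud(1) = 3
Line 2: undulating(4) + dandelion(4) = 8
Line 3: bucket(2) + against(2) + smooth(1) + cave(1) = 6
Total: 3 + 8 + 6 = 17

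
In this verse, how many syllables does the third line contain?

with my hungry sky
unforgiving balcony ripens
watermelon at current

The third line: "watermelon at current": 4+1+2 = 7

7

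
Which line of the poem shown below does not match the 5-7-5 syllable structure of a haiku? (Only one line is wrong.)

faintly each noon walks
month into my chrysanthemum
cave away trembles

The second line

Line 1: "faintly each noon walks": 2+1+1+1 = 5 ✓
Line 2: "month into my chrysanthemum": 1+2+1+4 = 8 (expected 7)
Line 3: "cave away trembles": 1+2+2 = 5 ✓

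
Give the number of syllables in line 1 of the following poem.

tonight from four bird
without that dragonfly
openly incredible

5

Line 1: tonight (2), from (1), four (1), bird (1) → 5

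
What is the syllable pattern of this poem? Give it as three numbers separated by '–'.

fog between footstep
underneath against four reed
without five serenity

Line 1: "fog between footstep": 1+2+2 = 5
Line 2: "underneath against four reed": 3+2+1+1 = 7
Line 3: "without five serenity": 2+1+4 = 7

5–7–7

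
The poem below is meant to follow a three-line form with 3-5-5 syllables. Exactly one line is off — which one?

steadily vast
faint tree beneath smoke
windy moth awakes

The first line

Line 1: steadily (3), vast (1) → 4 (expected 3)
Line 2: faint (1), tree (1), beneath (2), smoke (1) → 5 ✓
Line 3: windy (2), moth (1), awakes (2) → 5 ✓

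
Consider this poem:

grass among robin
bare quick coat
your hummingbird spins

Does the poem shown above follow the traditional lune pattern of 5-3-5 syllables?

Yes

Line 1: grass (1), among (2), robin (2) → 5 ✓
Line 2: bare (1), quick (1), coat (1) → 3 ✓
Line 3: your (1), hummingbird (3), spins (1) → 5 ✓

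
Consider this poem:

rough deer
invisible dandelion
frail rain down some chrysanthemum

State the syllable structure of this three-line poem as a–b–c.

Line 1: rough (1), deer (1) → 2
Line 2: invisible (4), dandelion (4) → 8
Line 3: frail (1), rain (1), down (1), some (1), chrysanthemum (4) → 8

2–8–8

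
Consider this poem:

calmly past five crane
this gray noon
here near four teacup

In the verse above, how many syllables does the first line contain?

The first line: calmly (2), past (1), five (1), crane (1) → 5

5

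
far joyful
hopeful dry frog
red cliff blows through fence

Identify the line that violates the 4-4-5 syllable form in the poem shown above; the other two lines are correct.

The first line

Line 1: far (1), joyful (2) → 3 (expected 4)
Line 2: hopeful (2), dry (1), frog (1) → 4 ✓
Line 3: red (1), cliff (1), blows (1), through (1), fence (1) → 5 ✓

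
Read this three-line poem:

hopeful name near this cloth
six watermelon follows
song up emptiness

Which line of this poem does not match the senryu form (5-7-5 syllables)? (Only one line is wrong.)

Line 1: hopeful (2), name (1), near (1), this (1), cloth (1) → 6 (expected 5)
Line 2: six (1), watermelon (4), follows (2) → 7 ✓
Line 3: song (1), up (1), emptiness (3) → 5 ✓

Line 1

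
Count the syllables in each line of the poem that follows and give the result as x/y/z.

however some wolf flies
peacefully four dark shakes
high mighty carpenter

6/6/6

Line 1: "however some wolf flies": 3+1+1+1 = 6
Line 2: "peacefully four dark shakes": 3+1+1+1 = 6
Line 3: "high mighty carpenter": 1+2+3 = 6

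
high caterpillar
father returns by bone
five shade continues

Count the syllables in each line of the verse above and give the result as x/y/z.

5/6/5

Line 1: high (1), caterpillar (4) → 5
Line 2: father (2), returns (2), by (1), bone (1) → 6
Line 3: five (1), shade (1), continues (3) → 5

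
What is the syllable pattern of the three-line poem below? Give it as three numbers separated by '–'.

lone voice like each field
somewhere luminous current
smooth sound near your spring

5–7–5

Line 1: lone(1) + voice(1) + like(1) + each(1) + field(1) = 5
Line 2: somewhere(2) + luminous(3) + current(2) = 7
Line 3: smooth(1) + sound(1) + near(1) + your(1) + spring(1) = 5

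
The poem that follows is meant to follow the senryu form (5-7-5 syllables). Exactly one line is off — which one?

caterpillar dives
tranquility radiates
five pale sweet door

Line 1: "caterpillar dives": 4+1 = 5 ✓
Line 2: "tranquility radiates": 4+3 = 7 ✓
Line 3: "five pale sweet door": 1+1+1+1 = 4 (expected 5)

Line 3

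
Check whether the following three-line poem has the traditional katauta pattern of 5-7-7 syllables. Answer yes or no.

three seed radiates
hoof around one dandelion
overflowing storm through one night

Line 1: "three seed radiates": 1+1+3 = 5 ✓
Line 2: "hoof around one dandelion": 1+2+1+4 = 8 (expected 7)
Line 3: "overflowing storm through one night": 4+1+1+1+1 = 8 (expected 7)

No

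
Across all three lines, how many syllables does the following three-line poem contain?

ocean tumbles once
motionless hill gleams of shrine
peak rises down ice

17

Line 1: ocean (2), tumbles (2), once (1) → 5
Line 2: motionless (3), hill (1), gleams (1), of (1), shrine (1) → 7
Line 3: peak (1), rises (2), down (1), ice (1) → 5
Total: 5 + 7 + 5 = 17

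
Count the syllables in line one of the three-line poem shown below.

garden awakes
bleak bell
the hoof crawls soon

Line one: "garden awakes": 2+2 = 4

4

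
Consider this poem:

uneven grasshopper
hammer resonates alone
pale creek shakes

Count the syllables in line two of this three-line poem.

7

Line two: "hammer resonates alone": 2+3+2 = 7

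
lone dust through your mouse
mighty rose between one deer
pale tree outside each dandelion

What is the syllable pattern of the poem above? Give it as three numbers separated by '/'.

Line 1: "lone dust through your mouse": 1+1+1+1+1 = 5
Line 2: "mighty rose between one deer": 2+1+2+1+1 = 7
Line 3: "pale tree outside each dandelion": 1+1+2+1+4 = 9

5/7/9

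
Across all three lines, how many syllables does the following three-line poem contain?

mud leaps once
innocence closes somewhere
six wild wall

13

Line 1: mud(1) + leaps(1) + once(1) = 3
Line 2: innocence(3) + closes(2) + somewhere(2) = 7
Line 3: six(1) + wild(1) + wall(1) = 3
Total: 3 + 7 + 3 = 13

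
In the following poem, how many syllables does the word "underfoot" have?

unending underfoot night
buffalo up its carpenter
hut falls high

"underfoot" has 3 syllables.

3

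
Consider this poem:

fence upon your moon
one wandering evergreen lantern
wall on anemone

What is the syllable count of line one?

Line one: fence (1), upon (2), your (1), moon (1) → 5

5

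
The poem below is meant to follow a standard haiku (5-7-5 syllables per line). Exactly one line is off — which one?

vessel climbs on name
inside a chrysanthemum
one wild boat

Line 1: vessel (2), climbs (1), on (1), name (1) → 5 ✓
Line 2: inside (2), a (1), chrysanthemum (4) → 7 ✓
Line 3: one (1), wild (1), boat (1) → 3 (expected 5)

The third line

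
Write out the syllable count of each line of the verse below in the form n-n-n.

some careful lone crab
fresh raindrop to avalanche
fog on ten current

Line 1: some(1) + careful(2) + lone(1) + crab(1) = 5
Line 2: fresh(1) + raindrop(2) + to(1) + avalanche(3) = 7
Line 3: fog(1) + on(1) + ten(1) + current(2) = 5

5-7-5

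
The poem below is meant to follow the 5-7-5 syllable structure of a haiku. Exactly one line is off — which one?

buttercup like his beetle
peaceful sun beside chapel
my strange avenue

Line 1: "buttercup like his beetle": 3+1+1+2 = 7 (expected 5)
Line 2: "peaceful sun beside chapel": 2+1+2+2 = 7 ✓
Line 3: "my strange avenue": 1+1+3 = 5 ✓

The first line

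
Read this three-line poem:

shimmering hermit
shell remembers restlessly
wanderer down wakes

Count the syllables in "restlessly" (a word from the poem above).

3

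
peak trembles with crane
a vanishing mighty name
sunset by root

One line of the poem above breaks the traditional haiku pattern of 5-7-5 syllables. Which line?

Line 1: peak(1) + trembles(2) + with(1) + crane(1) = 5 ✓
Line 2: a(1) + vanishing(3) + mighty(2) + name(1) = 7 ✓
Line 3: sunset(2) + by(1) + root(1) = 4 (expected 5)

The third line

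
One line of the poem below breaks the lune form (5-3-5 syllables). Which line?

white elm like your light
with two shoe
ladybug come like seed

Line 1: white(1) + elm(1) + like(1) + your(1) + light(1) = 5 ✓
Line 2: with(1) + two(1) + shoe(1) = 3 ✓
Line 3: ladybug(3) + come(1) + like(1) + seed(1) = 6 (expected 5)

The third line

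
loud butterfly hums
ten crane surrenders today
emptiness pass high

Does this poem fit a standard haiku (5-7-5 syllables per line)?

Yes

Line 1: loud (1), butterfly (3), hums (1) → 5 ✓
Line 2: ten (1), crane (1), surrenders (3), today (2) → 7 ✓
Line 3: emptiness (3), pass (1), high (1) → 5 ✓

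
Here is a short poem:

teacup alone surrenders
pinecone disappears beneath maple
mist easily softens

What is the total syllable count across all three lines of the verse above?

Line 1: "teacup alone surrenders": 2+2+3 = 7
Line 2: "pinecone disappears beneath maple": 2+3+2+2 = 9
Line 3: "mist easily softens": 1+3+2 = 6
Total: 7 + 9 + 6 = 22

22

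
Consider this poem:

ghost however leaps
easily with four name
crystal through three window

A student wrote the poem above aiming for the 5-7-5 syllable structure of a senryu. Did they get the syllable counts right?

Line 1: ghost (1), however (3), leaps (1) → 5 ✓
Line 2: easily (3), with (1), four (1), name (1) → 6 (expected 7)
Line 3: crystal (2), through (1), three (1), window (2) → 6 (expected 5)

No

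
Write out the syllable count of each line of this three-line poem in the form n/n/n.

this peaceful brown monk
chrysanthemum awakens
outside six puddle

5/7/5

Line 1: this (1), peaceful (2), brown (1), monk (1) → 5
Line 2: chrysanthemum (4), awakens (3) → 7
Line 3: outside (2), six (1), puddle (2) → 5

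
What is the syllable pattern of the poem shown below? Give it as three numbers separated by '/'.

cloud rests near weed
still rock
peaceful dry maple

4/2/5

Line 1: "cloud rests near weed": 1+1+1+1 = 4
Line 2: "still rock": 1+1 = 2
Line 3: "peaceful dry maple": 2+1+2 = 5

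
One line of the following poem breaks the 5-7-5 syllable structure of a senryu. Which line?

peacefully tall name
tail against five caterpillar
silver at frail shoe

Line 2

Line 1: "peacefully tall name": 3+1+1 = 5 ✓
Line 2: "tail against five caterpillar": 1+2+1+4 = 8 (expected 7)
Line 3: "silver at frail shoe": 2+1+1+1 = 5 ✓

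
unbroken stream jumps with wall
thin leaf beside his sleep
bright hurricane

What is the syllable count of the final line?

4

The final line: bright(1) + hurricane(3) = 4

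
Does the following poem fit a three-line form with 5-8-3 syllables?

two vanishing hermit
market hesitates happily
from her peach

Line 1: "two vanishing hermit": 1+3+2 = 6 (expected 5)
Line 2: "market hesitates happily": 2+3+3 = 8 ✓
Line 3: "from her peach": 1+1+1 = 3 ✓

No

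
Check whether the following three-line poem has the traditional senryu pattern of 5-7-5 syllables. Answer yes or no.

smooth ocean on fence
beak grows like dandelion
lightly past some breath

Line 1: smooth(1) + ocean(2) + on(1) + fence(1) = 5 ✓
Line 2: beak(1) + grows(1) + like(1) + dandelion(4) = 7 ✓
Line 3: lightly(2) + past(1) + some(1) + breath(1) = 5 ✓

Yes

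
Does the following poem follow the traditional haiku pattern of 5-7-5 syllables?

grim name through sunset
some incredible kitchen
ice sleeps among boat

Yes

Line 1: grim(1) + name(1) + through(1) + sunset(2) = 5 ✓
Line 2: some(1) + incredible(4) + kitchen(2) = 7 ✓
Line 3: ice(1) + sleeps(1) + among(2) + boat(1) = 5 ✓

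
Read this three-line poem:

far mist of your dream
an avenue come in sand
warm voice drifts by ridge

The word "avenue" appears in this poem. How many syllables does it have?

3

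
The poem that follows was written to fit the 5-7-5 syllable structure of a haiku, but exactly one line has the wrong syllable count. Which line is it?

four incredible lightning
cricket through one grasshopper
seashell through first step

Line 1: four(1) + incredible(4) + lightning(2) = 7 (expected 5)
Line 2: cricket(2) + through(1) + one(1) + grasshopper(3) = 7 ✓
Line 3: seashell(2) + through(1) + first(1) + step(1) = 5 ✓

Line 1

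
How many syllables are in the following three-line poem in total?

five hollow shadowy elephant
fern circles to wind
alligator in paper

21

Line 1: "five hollow shadowy elephant": 1+2+3+3 = 9
Line 2: "fern circles to wind": 1+2+1+1 = 5
Line 3: "alligator in paper": 4+1+2 = 7
Total: 9 + 5 + 7 = 21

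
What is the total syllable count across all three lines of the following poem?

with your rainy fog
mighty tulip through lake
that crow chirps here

15

Line 1: "with your rainy fog": 1+1+2+1 = 5
Line 2: "mighty tulip through lake": 2+2+1+1 = 6
Line 3: "that crow chirps here": 1+1+1+1 = 4
Total: 5 + 6 + 4 = 15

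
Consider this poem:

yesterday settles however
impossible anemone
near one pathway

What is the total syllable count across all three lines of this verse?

Line 1: yesterday(3) + settles(2) + however(3) = 8
Line 2: impossible(4) + anemone(4) = 8
Line 3: near(1) + one(1) + pathway(2) = 4
Total: 8 + 8 + 4 = 20

20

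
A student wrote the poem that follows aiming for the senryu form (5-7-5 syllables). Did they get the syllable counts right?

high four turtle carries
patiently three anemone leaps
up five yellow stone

Line 1: high(1) + four(1) + turtle(2) + carries(2) = 6 (expected 5)
Line 2: patiently(3) + three(1) + anemone(4) + leaps(1) = 9 (expected 7)
Line 3: up(1) + five(1) + yellow(2) + stone(1) = 5 ✓

No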